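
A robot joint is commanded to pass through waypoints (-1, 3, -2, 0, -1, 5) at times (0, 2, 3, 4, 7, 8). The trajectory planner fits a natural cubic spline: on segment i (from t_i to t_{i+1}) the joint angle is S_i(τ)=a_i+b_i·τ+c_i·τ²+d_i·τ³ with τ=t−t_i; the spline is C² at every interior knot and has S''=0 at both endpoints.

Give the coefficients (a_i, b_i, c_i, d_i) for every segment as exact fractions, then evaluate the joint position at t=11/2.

  seg 0: a=-1 b=18742/3651 c=0 d=-2860/3651
  seg 1: a=3 b=-15578/3651 c=-5720/1217 d=14483/3651
  seg 2: a=-2 b=-6449/3651 c=8763/1217 d=-12538/3651
  seg 3: a=0 b=8515/3651 c=-3775/1217 d=8081/10953
  seg 4: a=-1 b=13294/3651 c=4306/1217 d=-4306/3651
S(11/2) = -9647/9736

Δ: Δ0=2, Δ1=-5, Δ2=2, Δ3=-1/3, Δ4=6
row 1: diag=6, rhs=-42; c'=1/6, d'=-7
row 2: denom=4−1·1/6=23/6; d'=(42−1·-7)/(23/6)=294/23
row 3: denom=8−1·6/23=178/23; d'=(-14−1·294/23)/(178/23)=-308/89
row 4: denom=8−3·69/178=1217/178; d'=(38−3·-308/89)/(1217/178)=8612/1217
back: M4=8612/1217
back: M3=-308/89−69/178·8612/1217=-7550/1217
back: M2=294/23−6/23·-7550/1217=17526/1217
back: M1=-7−1/6·17526/1217=-11440/1217
M: M0=0, M1=-11440/1217, M2=17526/1217, M3=-7550/1217, M4=8612/1217, M5=0
seg 0: a=-1, c=M0/2=0, d=(M1−M0)/(6·2)=-2860/3651, b=Δ0−h0·(2M0+M1)/6=18742/3651
seg 1: a=3, c=M1/2=-5720/1217, d=(M2−M1)/(6·1)=14483/3651, b=Δ1−h1·(2M1+M2)/6=-15578/3651
seg 2: a=-2, c=M2/2=8763/1217, d=(M3−M2)/(6·1)=-12538/3651, b=Δ2−h2·(2M2+M3)/6=-6449/3651
seg 3: a=0, c=M3/2=-3775/1217, d=(M4−M3)/(6·3)=8081/10953, b=Δ3−h3·(2M3+M4)/6=8515/3651
seg 4: a=-1, c=M4/2=4306/1217, d=(M5−M4)/(6·1)=-4306/3651, b=Δ4−h4·(2M4+M5)/6=13294/3651
t_q=11/2 → seg 3, τ=3/2; S=0+8515/3651·τ+-3775/1217·τ²+8081/10953·τ³=-9647/9736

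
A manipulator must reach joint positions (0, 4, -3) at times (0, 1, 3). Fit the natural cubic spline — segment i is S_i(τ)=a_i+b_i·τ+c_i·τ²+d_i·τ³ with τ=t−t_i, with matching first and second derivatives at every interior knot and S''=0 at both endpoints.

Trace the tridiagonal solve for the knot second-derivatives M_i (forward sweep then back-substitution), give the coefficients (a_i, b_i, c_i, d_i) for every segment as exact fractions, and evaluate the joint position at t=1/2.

Δ: Δ0=4, Δ1=-7/2
row 1: diag=6, rhs=-45; c'=1/3, d'=-15/2
back: M1=-15/2
M: M0=0, M1=-15/2, M2=0
seg 0: a=0, c=M0/2=0, d=(M1−M0)/(6·1)=-5/4, b=Δ0−h0·(2M0+M1)/6=21/4
seg 1: a=4, c=M1/2=-15/4, d=(M2−M1)/(6·2)=5/8, b=Δ1−h1·(2M1+M2)/6=3/2
t_q=1/2 → seg 0, τ=1/2; S=0+21/4·τ+0·τ²+-5/4·τ³=79/32

  seg 0: a=0 b=21/4 c=0 d=-5/4
  seg 1: a=4 b=3/2 c=-15/4 d=5/8
S(1/2) = 79/32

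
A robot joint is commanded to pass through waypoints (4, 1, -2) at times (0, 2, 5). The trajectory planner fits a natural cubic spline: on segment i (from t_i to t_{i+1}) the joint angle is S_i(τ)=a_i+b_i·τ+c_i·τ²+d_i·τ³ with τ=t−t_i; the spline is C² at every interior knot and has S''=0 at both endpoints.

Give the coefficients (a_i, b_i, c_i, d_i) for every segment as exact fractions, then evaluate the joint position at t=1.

  seg 0: a=4 b=-8/5 c=0 d=1/40
  seg 1: a=1 b=-13/10 c=3/20 d=-1/60
S(1) = 97/40

Δ: Δ0=-3/2, Δ1=-1
row 1: diag=10, rhs=3; c'=3/10, d'=3/10
back: M1=3/10
M: M0=0, M1=3/10, M2=0
seg 0: a=4, c=M0/2=0, d=(M1−M0)/(6·2)=1/40, b=Δ0−h0·(2M0+M1)/6=-8/5
seg 1: a=1, c=M1/2=3/20, d=(M2−M1)/(6·3)=-1/60, b=Δ1−h1·(2M1+M2)/6=-13/10
t_q=1 → seg 0, τ=1; S=4+-8/5·τ+0·τ²+1/40·τ³=97/40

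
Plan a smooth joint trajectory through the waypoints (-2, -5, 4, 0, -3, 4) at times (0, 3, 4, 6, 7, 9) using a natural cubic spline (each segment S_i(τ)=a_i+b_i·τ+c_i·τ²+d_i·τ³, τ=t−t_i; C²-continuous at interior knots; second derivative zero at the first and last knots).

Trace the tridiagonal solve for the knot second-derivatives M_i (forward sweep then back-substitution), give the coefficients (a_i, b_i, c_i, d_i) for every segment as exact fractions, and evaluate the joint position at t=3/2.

  seg 0: a=-2 b=-8113/1453 c=0 d=740/1453
  seg 1: a=-5 b=11867/1453 c=6660/1453 d=-5450/1453
  seg 2: a=4 b=8837/1453 c=-9690/1453 d=7637/5812
  seg 3: a=0 b=-7012/1453 c=3531/2906 d=1775/2906
  seg 4: a=-3 b=-1637/2906 c=4428/1453 d=-738/1453
S(3/2) = -12578/1453

Δ: Δ0=-1, Δ1=9, Δ2=-2, Δ3=-3, Δ4=7/2
row 1: diag=8, rhs=60; c'=1/8, d'=15/2
row 2: denom=6−1·1/8=47/8; d'=(-66−1·15/2)/(47/8)=-588/47
row 3: denom=6−2·16/47=250/47; d'=(-6−2·-588/47)/(250/47)=447/125
row 4: denom=6−1·47/250=1453/250; d'=(39−1·447/125)/(1453/250)=8856/1453
back: M4=8856/1453
back: M3=447/125−47/250·8856/1453=3531/1453
back: M2=-588/47−16/47·3531/1453=-19380/1453
back: M1=15/2−1/8·-19380/1453=13320/1453
M: M0=0, M1=13320/1453, M2=-19380/1453, M3=3531/1453, M4=8856/1453, M5=0
seg 0: a=-2, c=M0/2=0, d=(M1−M0)/(6·3)=740/1453, b=Δ0−h0·(2M0+M1)/6=-8113/1453
seg 1: a=-5, c=M1/2=6660/1453, d=(M2−M1)/(6·1)=-5450/1453, b=Δ1−h1·(2M1+M2)/6=11867/1453
seg 2: a=4, c=M2/2=-9690/1453, d=(M3−M2)/(6·2)=7637/5812, b=Δ2−h2·(2M2+M3)/6=8837/1453
seg 3: a=0, c=M3/2=3531/2906, d=(M4−M3)/(6·1)=1775/2906, b=Δ3−h3·(2M3+M4)/6=-7012/1453
seg 4: a=-3, c=M4/2=4428/1453, d=(M5−M4)/(6·2)=-738/1453, b=Δ4−h4·(2M4+M5)/6=-1637/2906
t_q=3/2 → seg 0, τ=3/2; S=-2+-8113/1453·τ+0·τ²+740/1453·τ³=-12578/1453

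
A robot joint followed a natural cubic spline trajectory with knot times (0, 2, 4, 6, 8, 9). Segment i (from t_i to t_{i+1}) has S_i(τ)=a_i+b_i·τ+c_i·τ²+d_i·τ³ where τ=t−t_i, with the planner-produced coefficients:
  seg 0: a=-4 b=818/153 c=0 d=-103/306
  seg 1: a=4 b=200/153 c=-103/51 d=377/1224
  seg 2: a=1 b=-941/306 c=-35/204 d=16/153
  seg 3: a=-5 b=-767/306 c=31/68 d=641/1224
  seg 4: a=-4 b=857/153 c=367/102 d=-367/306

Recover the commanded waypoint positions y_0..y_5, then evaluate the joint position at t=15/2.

y_0=-4 y_1=4 y_2=1 y_3=-5 y_4=-4 y_5=4
S(15/2) = -19475/3264

y_0 = S_0(0) = a_0 = -4
y_1 = S_1(0) = a_1 = 4
y_2 = S_2(0) = a_2 = 1
y_3 = S_3(0) = a_3 = -5
y_4 = S_4(0) = a_4 = -4
y_5 = S_4(1) = 4
t_q=15/2 is in segment 3 (τ=3/2); S_3(τ)=-19475/3264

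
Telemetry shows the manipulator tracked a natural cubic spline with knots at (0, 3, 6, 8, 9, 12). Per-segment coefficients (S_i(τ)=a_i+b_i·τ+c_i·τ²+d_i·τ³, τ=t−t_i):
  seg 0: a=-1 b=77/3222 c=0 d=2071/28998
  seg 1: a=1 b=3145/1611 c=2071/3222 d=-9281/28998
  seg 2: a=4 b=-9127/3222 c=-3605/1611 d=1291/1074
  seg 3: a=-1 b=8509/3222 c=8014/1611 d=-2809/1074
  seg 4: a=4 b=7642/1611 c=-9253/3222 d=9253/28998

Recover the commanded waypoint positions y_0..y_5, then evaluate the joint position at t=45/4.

y_0=-1 y_1=1 y_2=4 y_3=-1 y_4=4 y_5=1
S(45/4) = 86361/22912

y_0 = S_0(0) = a_0 = -1
y_1 = S_1(0) = a_1 = 1
y_2 = S_2(0) = a_2 = 4
y_3 = S_3(0) = a_3 = -1
y_4 = S_4(0) = a_4 = 4
y_5 = S_4(3) = 1
t_q=45/4 is in segment 4 (τ=9/4); S_4(τ)=86361/22912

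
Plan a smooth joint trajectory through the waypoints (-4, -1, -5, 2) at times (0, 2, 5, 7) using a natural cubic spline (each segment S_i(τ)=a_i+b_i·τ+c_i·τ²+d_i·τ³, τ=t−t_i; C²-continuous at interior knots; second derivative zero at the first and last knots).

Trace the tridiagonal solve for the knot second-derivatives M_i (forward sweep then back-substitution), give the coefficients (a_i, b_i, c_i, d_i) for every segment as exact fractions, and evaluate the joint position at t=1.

Δ: Δ0=3/2, Δ1=-4/3, Δ2=7/2
row 1: diag=10, rhs=-17; c'=3/10, d'=-17/10
row 2: denom=10−3·3/10=91/10; d'=(29−3·-17/10)/(91/10)=341/91
back: M2=341/91
back: M1=-17/10−3/10·341/91=-257/91
M: M0=0, M1=-257/91, M2=341/91, M3=0
seg 0: a=-4, c=M0/2=0, d=(M1−M0)/(6·2)=-257/1092, b=Δ0−h0·(2M0+M1)/6=1333/546
seg 1: a=-1, c=M1/2=-257/182, d=(M2−M1)/(6·3)=23/63, b=Δ1−h1·(2M1+M2)/6=-209/546
seg 2: a=-5, c=M2/2=341/182, d=(M3−M2)/(6·2)=-341/1092, b=Δ2−h2·(2M2+M3)/6=547/546
t_q=1 → seg 0, τ=1; S=-4+1333/546·τ+0·τ²+-257/1092·τ³=-653/364

  seg 0: a=-4 b=1333/546 c=0 d=-257/1092
  seg 1: a=-1 b=-209/546 c=-257/182 d=23/63
  seg 2: a=-5 b=547/546 c=341/182 d=-341/1092
S(1) = -653/364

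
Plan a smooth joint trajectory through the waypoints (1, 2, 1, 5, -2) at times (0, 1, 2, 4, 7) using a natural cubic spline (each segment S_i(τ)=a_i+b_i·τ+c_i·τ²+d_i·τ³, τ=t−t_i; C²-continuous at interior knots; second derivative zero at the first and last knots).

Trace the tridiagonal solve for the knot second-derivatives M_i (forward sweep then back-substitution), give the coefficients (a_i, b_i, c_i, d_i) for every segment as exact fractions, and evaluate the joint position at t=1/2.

Δ: Δ0=1, Δ1=-1, Δ2=2, Δ3=-7/3
row 1: diag=4, rhs=-12; c'=1/4, d'=-3
row 2: denom=6−1·1/4=23/4; d'=(18−1·-3)/(23/4)=84/23
row 3: denom=10−2·8/23=214/23; d'=(-26−2·84/23)/(214/23)=-383/107
back: M3=-383/107
back: M2=84/23−8/23·-383/107=524/107
back: M1=-3−1/4·524/107=-452/107
M: M0=0, M1=-452/107, M2=524/107, M3=-383/107, M4=0
seg 0: a=1, c=M0/2=0, d=(M1−M0)/(6·1)=-226/321, b=Δ0−h0·(2M0+M1)/6=547/321
seg 1: a=2, c=M1/2=-226/107, d=(M2−M1)/(6·1)=488/321, b=Δ1−h1·(2M1+M2)/6=-131/321
seg 2: a=1, c=M2/2=262/107, d=(M3−M2)/(6·2)=-907/1284, b=Δ2−h2·(2M2+M3)/6=-23/321
seg 3: a=5, c=M3/2=-383/214, d=(M4−M3)/(6·3)=383/1926, b=Δ3−h3·(2M3+M4)/6=400/321
t_q=1/2 → seg 0, τ=1/2; S=1+547/321·τ+0·τ²+-226/321·τ³=755/428

  seg 0: a=1 b=547/321 c=0 d=-226/321
  seg 1: a=2 b=-131/321 c=-226/107 d=488/321
  seg 2: a=1 b=-23/321 c=262/107 d=-907/1284
  seg 3: a=5 b=400/321 c=-383/214 d=383/1926
S(1/2) = 755/428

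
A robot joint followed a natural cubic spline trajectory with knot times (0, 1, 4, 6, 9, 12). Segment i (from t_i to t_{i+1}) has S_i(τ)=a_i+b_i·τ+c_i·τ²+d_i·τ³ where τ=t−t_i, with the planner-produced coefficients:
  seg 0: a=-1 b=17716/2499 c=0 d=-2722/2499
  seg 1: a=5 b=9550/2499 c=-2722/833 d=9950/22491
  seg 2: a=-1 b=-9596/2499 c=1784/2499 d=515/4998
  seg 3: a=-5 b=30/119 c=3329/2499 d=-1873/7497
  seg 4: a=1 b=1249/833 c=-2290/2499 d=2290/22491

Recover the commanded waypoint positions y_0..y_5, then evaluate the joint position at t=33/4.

y_0 = S_0(0) = a_0 = -1
y_1 = S_1(0) = a_1 = 5
y_2 = S_2(0) = a_2 = -1
y_3 = S_3(0) = a_3 = -5
y_4 = S_4(0) = a_4 = 1
y_5 = S_4(3) = 0
t_q=33/4 is in segment 3 (τ=9/4); S_3(τ)=-28501/53312

y_0=-1 y_1=5 y_2=-1 y_3=-5 y_4=1 y_5=0
S(33/4) = -28501/53312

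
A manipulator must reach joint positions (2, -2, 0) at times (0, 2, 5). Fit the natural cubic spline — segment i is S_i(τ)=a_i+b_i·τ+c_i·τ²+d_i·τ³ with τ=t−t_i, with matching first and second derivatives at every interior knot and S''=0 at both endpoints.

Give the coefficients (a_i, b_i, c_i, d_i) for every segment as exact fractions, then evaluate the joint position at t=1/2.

Δ: Δ0=-2, Δ1=2/3
row 1: diag=10, rhs=16; c'=3/10, d'=8/5
back: M1=8/5
M: M0=0, M1=8/5, M2=0
seg 0: a=2, c=M0/2=0, d=(M1−M0)/(6·2)=2/15, b=Δ0−h0·(2M0+M1)/6=-38/15
seg 1: a=-2, c=M1/2=4/5, d=(M2−M1)/(6·3)=-4/45, b=Δ1−h1·(2M1+M2)/6=-14/15
t_q=1/2 → seg 0, τ=1/2; S=2+-38/15·τ+0·τ²+2/15·τ³=3/4

  seg 0: a=2 b=-38/15 c=0 d=2/15
  seg 1: a=-2 b=-14/15 c=4/5 d=-4/45
S(1/2) = 3/4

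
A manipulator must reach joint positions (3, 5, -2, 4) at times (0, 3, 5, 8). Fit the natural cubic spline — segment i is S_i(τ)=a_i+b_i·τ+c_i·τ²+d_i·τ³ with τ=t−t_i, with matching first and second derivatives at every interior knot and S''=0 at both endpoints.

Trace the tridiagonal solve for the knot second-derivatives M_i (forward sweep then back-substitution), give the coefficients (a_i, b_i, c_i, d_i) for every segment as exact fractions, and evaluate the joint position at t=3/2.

  seg 0: a=3 b=37/16 c=0 d=-79/432
  seg 1: a=5 b=-21/8 c=-79/48 d=29/48
  seg 2: a=-2 b=-47/24 c=95/48 d=-95/432
S(3/2) = 749/128

Δ: Δ0=2/3, Δ1=-7/2, Δ2=2
row 1: diag=10, rhs=-25; c'=1/5, d'=-5/2
row 2: denom=10−2·1/5=48/5; d'=(33−2·-5/2)/(48/5)=95/24
back: M2=95/24
back: M1=-5/2−1/5·95/24=-79/24
M: M0=0, M1=-79/24, M2=95/24, M3=0
seg 0: a=3, c=M0/2=0, d=(M1−M0)/(6·3)=-79/432, b=Δ0−h0·(2M0+M1)/6=37/16
seg 1: a=5, c=M1/2=-79/48, d=(M2−M1)/(6·2)=29/48, b=Δ1−h1·(2M1+M2)/6=-21/8
seg 2: a=-2, c=M2/2=95/48, d=(M3−M2)/(6·3)=-95/432, b=Δ2−h2·(2M2+M3)/6=-47/24
t_q=3/2 → seg 0, τ=3/2; S=3+37/16·τ+0·τ²+-79/432·τ³=749/128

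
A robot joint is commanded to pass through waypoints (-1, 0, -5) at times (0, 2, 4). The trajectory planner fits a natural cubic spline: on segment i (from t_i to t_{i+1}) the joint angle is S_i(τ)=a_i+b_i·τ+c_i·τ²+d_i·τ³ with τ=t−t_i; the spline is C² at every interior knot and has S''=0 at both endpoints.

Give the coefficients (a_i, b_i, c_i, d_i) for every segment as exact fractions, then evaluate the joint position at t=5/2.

  seg 0: a=-1 b=5/4 c=0 d=-3/16
  seg 1: a=0 b=-1 c=-9/8 d=3/16
S(5/2) = -97/128

Δ: Δ0=1/2, Δ1=-5/2
row 1: diag=8, rhs=-18; c'=1/4, d'=-9/4
back: M1=-9/4
M: M0=0, M1=-9/4, M2=0
seg 0: a=-1, c=M0/2=0, d=(M1−M0)/(6·2)=-3/16, b=Δ0−h0·(2M0+M1)/6=5/4
seg 1: a=0, c=M1/2=-9/8, d=(M2−M1)/(6·2)=3/16, b=Δ1−h1·(2M1+M2)/6=-1
t_q=5/2 → seg 1, τ=1/2; S=0+-1·τ+-9/8·τ²+3/16·τ³=-97/128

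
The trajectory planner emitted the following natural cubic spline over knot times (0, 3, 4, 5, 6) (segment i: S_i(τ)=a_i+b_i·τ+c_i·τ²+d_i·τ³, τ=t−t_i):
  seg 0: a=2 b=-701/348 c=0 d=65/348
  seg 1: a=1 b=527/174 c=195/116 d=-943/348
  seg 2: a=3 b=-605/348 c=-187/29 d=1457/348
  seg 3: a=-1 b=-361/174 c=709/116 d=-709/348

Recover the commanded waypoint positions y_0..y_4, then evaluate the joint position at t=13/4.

y_0 = S_0(0) = a_0 = 2
y_1 = S_1(0) = a_1 = 1
y_2 = S_2(0) = a_2 = 3
y_3 = S_3(0) = a_3 = -1
y_4 = S_3(1) = 1
t_q=13/4 is in segment 1 (τ=1/4); S_1(τ)=13511/7424

y_0=2 y_1=1 y_2=3 y_3=-1 y_4=1
S(13/4) = 13511/7424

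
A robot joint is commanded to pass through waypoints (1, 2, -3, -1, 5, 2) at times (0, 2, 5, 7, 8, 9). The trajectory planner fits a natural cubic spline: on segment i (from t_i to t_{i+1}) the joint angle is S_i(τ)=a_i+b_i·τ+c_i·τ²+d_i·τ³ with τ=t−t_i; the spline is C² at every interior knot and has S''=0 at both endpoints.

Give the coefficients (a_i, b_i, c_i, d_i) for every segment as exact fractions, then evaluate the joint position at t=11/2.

  seg 0: a=1 b=11483/11598 c=0 d=-1421/11598
  seg 1: a=2 b=-5569/11598 c=-1421/1933 d=1313/11598
  seg 2: a=-3 b=-10637/5799 c=1097/3866 d=13145/23196
  seg 3: a=-1 b=35380/5799 c=7121/1933 d=-21949/5799
  seg 4: a=5 b=12259/5799 c=-14828/1933 d=14828/5799
S(11/2) = -233529/61856

Δ: Δ0=1/2, Δ1=-5/3, Δ2=1, Δ3=6, Δ4=-3
row 1: diag=10, rhs=-13; c'=3/10, d'=-13/10
row 2: denom=10−3·3/10=91/10; d'=(16−3·-13/10)/(91/10)=199/91
row 3: denom=6−2·20/91=506/91; d'=(30−2·199/91)/(506/91)=106/23
row 4: denom=4−1·91/506=1933/506; d'=(-54−1·106/23)/(1933/506)=-29656/1933
back: M4=-29656/1933
back: M3=106/23−91/506·-29656/1933=14242/1933
back: M2=199/91−20/91·14242/1933=1097/1933
back: M1=-13/10−3/10·1097/1933=-2842/1933
M: M0=0, M1=-2842/1933, M2=1097/1933, M3=14242/1933, M4=-29656/1933, M5=0
seg 0: a=1, c=M0/2=0, d=(M1−M0)/(6·2)=-1421/11598, b=Δ0−h0·(2M0+M1)/6=11483/11598
seg 1: a=2, c=M1/2=-1421/1933, d=(M2−M1)/(6·3)=1313/11598, b=Δ1−h1·(2M1+M2)/6=-5569/11598
seg 2: a=-3, c=M2/2=1097/3866, d=(M3−M2)/(6·2)=13145/23196, b=Δ2−h2·(2M2+M3)/6=-10637/5799
seg 3: a=-1, c=M3/2=7121/1933, d=(M4−M3)/(6·1)=-21949/5799, b=Δ3−h3·(2M3+M4)/6=35380/5799
seg 4: a=5, c=M4/2=-14828/1933, d=(M5−M4)/(6·1)=14828/5799, b=Δ4−h4·(2M4+M5)/6=12259/5799
t_q=11/2 → seg 2, τ=1/2; S=-3+-10637/5799·τ+1097/3866·τ²+13145/23196·τ³=-233529/61856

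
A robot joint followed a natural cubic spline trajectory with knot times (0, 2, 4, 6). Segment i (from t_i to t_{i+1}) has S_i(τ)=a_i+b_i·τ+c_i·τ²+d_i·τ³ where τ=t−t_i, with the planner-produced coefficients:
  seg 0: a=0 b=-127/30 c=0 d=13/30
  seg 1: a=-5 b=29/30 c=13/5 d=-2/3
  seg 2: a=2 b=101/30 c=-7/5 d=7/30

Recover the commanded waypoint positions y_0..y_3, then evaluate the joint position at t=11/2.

y_0=0 y_1=-5 y_2=2 y_3=5
S(11/2) = 75/16

y_0 = S_0(0) = a_0 = 0
y_1 = S_1(0) = a_1 = -5
y_2 = S_2(0) = a_2 = 2
y_3 = S_2(2) = 5
t_q=11/2 is in segment 2 (τ=3/2); S_2(τ)=75/16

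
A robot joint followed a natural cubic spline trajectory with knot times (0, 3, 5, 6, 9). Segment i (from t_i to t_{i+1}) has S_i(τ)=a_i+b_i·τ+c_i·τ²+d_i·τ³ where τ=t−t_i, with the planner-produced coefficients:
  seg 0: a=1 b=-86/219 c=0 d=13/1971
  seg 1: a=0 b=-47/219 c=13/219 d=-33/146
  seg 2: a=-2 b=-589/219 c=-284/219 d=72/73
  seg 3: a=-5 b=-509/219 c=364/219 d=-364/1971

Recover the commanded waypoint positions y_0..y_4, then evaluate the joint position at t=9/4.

y_0=1 y_1=0 y_2=-2 y_3=-5 y_4=-2
S(9/4) = 895/4672

y_0 = S_0(0) = a_0 = 1
y_1 = S_1(0) = a_1 = 0
y_2 = S_2(0) = a_2 = -2
y_3 = S_3(0) = a_3 = -5
y_4 = S_3(3) = -2
t_q=9/4 is in segment 0 (τ=9/4); S_0(τ)=895/4672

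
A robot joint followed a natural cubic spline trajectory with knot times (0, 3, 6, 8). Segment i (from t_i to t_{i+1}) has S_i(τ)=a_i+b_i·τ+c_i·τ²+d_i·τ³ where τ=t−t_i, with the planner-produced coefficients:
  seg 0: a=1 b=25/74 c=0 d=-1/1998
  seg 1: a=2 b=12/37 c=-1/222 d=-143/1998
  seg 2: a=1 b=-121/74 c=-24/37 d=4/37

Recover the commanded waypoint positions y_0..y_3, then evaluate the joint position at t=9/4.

y_0=1 y_1=2 y_2=1 y_3=-4
S(9/4) = 8309/4736

y_0 = S_0(0) = a_0 = 1
y_1 = S_1(0) = a_1 = 2
y_2 = S_2(0) = a_2 = 1
y_3 = S_2(2) = -4
t_q=9/4 is in segment 0 (τ=9/4); S_0(τ)=8309/4736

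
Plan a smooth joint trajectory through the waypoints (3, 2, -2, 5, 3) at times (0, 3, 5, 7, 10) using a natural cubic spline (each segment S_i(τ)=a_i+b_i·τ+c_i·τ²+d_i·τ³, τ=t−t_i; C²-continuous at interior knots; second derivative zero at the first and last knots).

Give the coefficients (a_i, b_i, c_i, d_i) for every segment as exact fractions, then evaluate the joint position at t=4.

Δ: Δ0=-1/3, Δ1=-2, Δ2=7/2, Δ3=-2/3
row 1: diag=10, rhs=-10; c'=1/5, d'=-1
row 2: denom=8−2·1/5=38/5; d'=(33−2·-1)/(38/5)=175/38
row 3: denom=10−2·5/19=180/19; d'=(-25−2·175/38)/(180/19)=-65/18
back: M3=-65/18
back: M2=175/38−5/19·-65/18=50/9
back: M1=-1−1/5·50/9=-19/9
M: M0=0, M1=-19/9, M2=50/9, M3=-65/18, M4=0
seg 0: a=3, c=M0/2=0, d=(M1−M0)/(6·3)=-19/162, b=Δ0−h0·(2M0+M1)/6=13/18
seg 1: a=2, c=M1/2=-19/18, d=(M2−M1)/(6·2)=23/36, b=Δ1−h1·(2M1+M2)/6=-22/9
seg 2: a=-2, c=M2/2=25/9, d=(M3−M2)/(6·2)=-55/72, b=Δ2−h2·(2M2+M3)/6=1
seg 3: a=5, c=M3/2=-65/36, d=(M4−M3)/(6·3)=65/324, b=Δ3−h3·(2M3+M4)/6=53/18
t_q=4 → seg 1, τ=1; S=2+-22/9·τ+-19/18·τ²+23/36·τ³=-31/36

  seg 0: a=3 b=13/18 c=0 d=-19/162
  seg 1: a=2 b=-22/9 c=-19/18 d=23/36
  seg 2: a=-2 b=1 c=25/9 d=-55/72
  seg 3: a=5 b=53/18 c=-65/36 d=65/324
S(4) = -31/36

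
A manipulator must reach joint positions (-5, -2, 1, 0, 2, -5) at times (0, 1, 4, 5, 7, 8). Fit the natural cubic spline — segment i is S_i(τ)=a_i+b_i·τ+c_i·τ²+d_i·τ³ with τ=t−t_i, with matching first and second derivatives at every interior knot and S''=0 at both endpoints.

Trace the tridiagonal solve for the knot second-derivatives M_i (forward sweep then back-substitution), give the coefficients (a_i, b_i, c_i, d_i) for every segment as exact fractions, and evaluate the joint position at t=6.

  seg 0: a=-5 b=335/107 c=0 d=-14/107
  seg 1: a=-2 b=293/107 c=-42/107 d=-20/321
  seg 2: a=1 b=-139/107 c=-102/107 d=134/107
  seg 3: a=0 b=59/107 c=300/107 d=-138/107
  seg 4: a=2 b=-397/107 c=-528/107 d=176/107
S(6) = 221/107

Δ: Δ0=3, Δ1=1, Δ2=-1, Δ3=1, Δ4=-7
row 1: diag=8, rhs=-12; c'=3/8, d'=-3/2
row 2: denom=8−3·3/8=55/8; d'=(-12−3·-3/2)/(55/8)=-12/11
row 3: denom=6−1·8/55=322/55; d'=(12−1·-12/11)/(322/55)=360/161
row 4: denom=6−2·55/161=856/161; d'=(-48−2·360/161)/(856/161)=-1056/107
back: M4=-1056/107
back: M3=360/161−55/161·-1056/107=600/107
back: M2=-12/11−8/55·600/107=-204/107
back: M1=-3/2−3/8·-204/107=-84/107
M: M0=0, M1=-84/107, M2=-204/107, M3=600/107, M4=-1056/107, M5=0
seg 0: a=-5, c=M0/2=0, d=(M1−M0)/(6·1)=-14/107, b=Δ0−h0·(2M0+M1)/6=335/107
seg 1: a=-2, c=M1/2=-42/107, d=(M2−M1)/(6·3)=-20/321, b=Δ1−h1·(2M1+M2)/6=293/107
seg 2: a=1, c=M2/2=-102/107, d=(M3−M2)/(6·1)=134/107, b=Δ2−h2·(2M2+M3)/6=-139/107
seg 3: a=0, c=M3/2=300/107, d=(M4−M3)/(6·2)=-138/107, b=Δ3−h3·(2M3+M4)/6=59/107
seg 4: a=2, c=M4/2=-528/107, d=(M5−M4)/(6·1)=176/107, b=Δ4−h4·(2M4+M5)/6=-397/107
t_q=6 → seg 3, τ=1; S=0+59/107·τ+300/107·τ²+-138/107·τ³=221/107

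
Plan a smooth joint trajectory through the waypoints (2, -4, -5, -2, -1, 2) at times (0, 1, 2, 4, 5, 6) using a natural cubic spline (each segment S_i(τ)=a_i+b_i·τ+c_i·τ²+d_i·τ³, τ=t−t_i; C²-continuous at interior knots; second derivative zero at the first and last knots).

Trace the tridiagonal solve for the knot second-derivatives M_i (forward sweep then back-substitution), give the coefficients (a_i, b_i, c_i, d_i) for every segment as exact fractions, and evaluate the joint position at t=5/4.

  seg 0: a=2 b=-2223/310 c=0 d=363/310
  seg 1: a=-4 b=-567/155 c=1089/310 d=-53/62
  seg 2: a=-5 b=249/310 c=147/155 d=-3/10
  seg 3: a=-2 b=309/310 c=-132/155 d=53/62
  seg 4: a=-1 b=288/155 c=531/310 d=-177/310
S(5/4) = -93413/19840

Δ: Δ0=-6, Δ1=-1, Δ2=3/2, Δ3=1, Δ4=3
row 1: diag=4, rhs=30; c'=1/4, d'=15/2
row 2: denom=6−1·1/4=23/4; d'=(15−1·15/2)/(23/4)=30/23
row 3: denom=6−2·8/23=122/23; d'=(-3−2·30/23)/(122/23)=-129/122
row 4: denom=4−1·23/122=465/122; d'=(12−1·-129/122)/(465/122)=531/155
back: M4=531/155
back: M3=-129/122−23/122·531/155=-264/155
back: M2=30/23−8/23·-264/155=294/155
back: M1=15/2−1/4·294/155=1089/155
M: M0=0, M1=1089/155, M2=294/155, M3=-264/155, M4=531/155, M5=0
seg 0: a=2, c=M0/2=0, d=(M1−M0)/(6·1)=363/310, b=Δ0−h0·(2M0+M1)/6=-2223/310
seg 1: a=-4, c=M1/2=1089/310, d=(M2−M1)/(6·1)=-53/62, b=Δ1−h1·(2M1+M2)/6=-567/155
seg 2: a=-5, c=M2/2=147/155, d=(M3−M2)/(6·2)=-3/10, b=Δ2−h2·(2M2+M3)/6=249/310
seg 3: a=-2, c=M3/2=-132/155, d=(M4−M3)/(6·1)=53/62, b=Δ3−h3·(2M3+M4)/6=309/310
seg 4: a=-1, c=M4/2=531/310, d=(M5−M4)/(6·1)=-177/310, b=Δ4−h4·(2M4+M5)/6=288/155
t_q=5/4 → seg 1, τ=1/4; S=-4+-567/155·τ+1089/310·τ²+-53/62·τ³=-93413/19840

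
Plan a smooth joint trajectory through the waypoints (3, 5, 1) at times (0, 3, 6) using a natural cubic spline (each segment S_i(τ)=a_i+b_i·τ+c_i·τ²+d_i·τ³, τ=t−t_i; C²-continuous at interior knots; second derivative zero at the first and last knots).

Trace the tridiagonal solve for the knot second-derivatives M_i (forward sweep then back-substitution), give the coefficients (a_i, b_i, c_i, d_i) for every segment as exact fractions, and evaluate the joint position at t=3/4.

  seg 0: a=3 b=7/6 c=0 d=-1/18
  seg 1: a=5 b=-1/3 c=-1/2 d=1/18
S(3/4) = 493/128

Δ: Δ0=2/3, Δ1=-4/3
row 1: diag=12, rhs=-12; c'=1/4, d'=-1
back: M1=-1
M: M0=0, M1=-1, M2=0
seg 0: a=3, c=M0/2=0, d=(M1−M0)/(6·3)=-1/18, b=Δ0−h0·(2M0+M1)/6=7/6
seg 1: a=5, c=M1/2=-1/2, d=(M2−M1)/(6·3)=1/18, b=Δ1−h1·(2M1+M2)/6=-1/3
t_q=3/4 → seg 0, τ=3/4; S=3+7/6·τ+0·τ²+-1/18·τ³=493/128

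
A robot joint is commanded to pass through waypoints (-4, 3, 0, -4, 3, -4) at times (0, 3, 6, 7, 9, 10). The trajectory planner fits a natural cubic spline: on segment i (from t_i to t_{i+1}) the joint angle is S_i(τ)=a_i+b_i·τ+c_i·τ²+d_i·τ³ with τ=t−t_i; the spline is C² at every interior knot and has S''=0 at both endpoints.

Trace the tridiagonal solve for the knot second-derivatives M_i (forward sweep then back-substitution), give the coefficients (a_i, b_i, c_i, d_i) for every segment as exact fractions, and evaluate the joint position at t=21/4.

Δ: Δ0=7/3, Δ1=-1, Δ2=-4, Δ3=7/2, Δ4=-7
row 1: diag=12, rhs=-20; c'=1/4, d'=-5/3
row 2: denom=8−3·1/4=29/4; d'=(-18−3·-5/3)/(29/4)=-52/29
row 3: denom=6−1·4/29=170/29; d'=(45−1·-52/29)/(170/29)=1357/170
row 4: denom=6−2·29/85=452/85; d'=(-63−2·1357/170)/(452/85)=-1678/113
back: M4=-1678/113
back: M3=1357/170−29/85·-1678/113=2949/226
back: M2=-52/29−4/29·2949/226=-406/113
back: M1=-5/3−1/4·-406/113=-521/678
M: M0=0, M1=-521/678, M2=-406/113, M3=2949/226, M4=-1678/113, M5=0
seg 0: a=-4, c=M0/2=0, d=(M1−M0)/(6·3)=-521/12204, b=Δ0−h0·(2M0+M1)/6=3685/1356
seg 1: a=3, c=M1/2=-521/1356, d=(M2−M1)/(6·3)=-1915/12204, b=Δ1−h1·(2M1+M2)/6=1061/678
seg 2: a=0, c=M2/2=-203/113, d=(M3−M2)/(6·1)=3761/1356, b=Δ2−h2·(2M2+M3)/6=-6749/1356
seg 3: a=-4, c=M3/2=2949/452, d=(M4−M3)/(6·2)=-6305/2712, b=Δ3−h3·(2M3+M4)/6=-169/678
seg 4: a=3, c=M4/2=-839/113, d=(M5−M4)/(6·1)=839/339, b=Δ4−h4·(2M4+M5)/6=-695/339
t_q=21/4 → seg 1, τ=9/4; S=3+1061/678·τ+-521/1356·τ²+-1915/12204·τ³=80667/28928

  seg 0: a=-4 b=3685/1356 c=0 d=-521/12204
  seg 1: a=3 b=1061/678 c=-521/1356 d=-1915/12204
  seg 2: a=0 b=-6749/1356 c=-203/113 d=3761/1356
  seg 3: a=-4 b=-169/678 c=2949/452 d=-6305/2712
  seg 4: a=3 b=-695/339 c=-839/113 d=839/339
S(21/4) = 80667/28928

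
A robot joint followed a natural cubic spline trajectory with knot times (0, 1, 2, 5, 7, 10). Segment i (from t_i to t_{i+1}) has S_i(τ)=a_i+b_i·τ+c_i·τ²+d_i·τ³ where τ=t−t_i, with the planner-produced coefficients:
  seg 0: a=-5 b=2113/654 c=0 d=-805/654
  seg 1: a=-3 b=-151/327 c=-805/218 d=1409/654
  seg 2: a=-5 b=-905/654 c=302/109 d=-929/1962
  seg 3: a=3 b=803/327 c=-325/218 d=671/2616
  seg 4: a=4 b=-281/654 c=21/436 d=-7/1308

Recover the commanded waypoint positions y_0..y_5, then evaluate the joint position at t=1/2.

y_0=-5 y_1=-3 y_2=-5 y_3=3 y_4=4 y_5=3
S(1/2) = -6171/1744

y_0 = S_0(0) = a_0 = -5
y_1 = S_1(0) = a_1 = -3
y_2 = S_2(0) = a_2 = -5
y_3 = S_3(0) = a_3 = 3
y_4 = S_4(0) = a_4 = 4
y_5 = S_4(3) = 3
t_q=1/2 is in segment 0 (τ=1/2); S_0(τ)=-6171/1744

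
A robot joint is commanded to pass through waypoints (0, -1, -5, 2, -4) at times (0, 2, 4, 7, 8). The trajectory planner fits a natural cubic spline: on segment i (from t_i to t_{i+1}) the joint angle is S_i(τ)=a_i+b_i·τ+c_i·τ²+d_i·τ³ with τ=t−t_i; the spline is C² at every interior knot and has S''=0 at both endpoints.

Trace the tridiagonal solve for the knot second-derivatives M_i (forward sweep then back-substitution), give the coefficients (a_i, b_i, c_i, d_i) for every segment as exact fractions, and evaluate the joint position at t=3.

  seg 0: a=0 b=551/1608 c=0 d=-1355/6432
  seg 1: a=-1 b=-1757/804 c=-1355/1072 d=4363/6432
  seg 2: a=-5 b=1445/1608 c=188/67 d=-3743/4824
  seg 3: a=2 b=-2585/804 c=-2239/536 d=2239/1608
S(3) = -8085/2144

Δ: Δ0=-1/2, Δ1=-2, Δ2=7/3, Δ3=-6
row 1: diag=8, rhs=-9; c'=1/4, d'=-9/8
row 2: denom=10−2·1/4=19/2; d'=(26−2·-9/8)/(19/2)=113/38
row 3: denom=8−3·6/19=134/19; d'=(-50−3·113/38)/(134/19)=-2239/268
back: M3=-2239/268
back: M2=113/38−6/19·-2239/268=376/67
back: M1=-9/8−1/4·376/67=-1355/536
M: M0=0, M1=-1355/536, M2=376/67, M3=-2239/268, M4=0
seg 0: a=0, c=M0/2=0, d=(M1−M0)/(6·2)=-1355/6432, b=Δ0−h0·(2M0+M1)/6=551/1608
seg 1: a=-1, c=M1/2=-1355/1072, d=(M2−M1)/(6·2)=4363/6432, b=Δ1−h1·(2M1+M2)/6=-1757/804
seg 2: a=-5, c=M2/2=188/67, d=(M3−M2)/(6·3)=-3743/4824, b=Δ2−h2·(2M2+M3)/6=1445/1608
seg 3: a=2, c=M3/2=-2239/536, d=(M4−M3)/(6·1)=2239/1608, b=Δ3−h3·(2M3+M4)/6=-2585/804
t_q=3 → seg 1, τ=1; S=-1+-1757/804·τ+-1355/1072·τ²+4363/6432·τ³=-8085/2144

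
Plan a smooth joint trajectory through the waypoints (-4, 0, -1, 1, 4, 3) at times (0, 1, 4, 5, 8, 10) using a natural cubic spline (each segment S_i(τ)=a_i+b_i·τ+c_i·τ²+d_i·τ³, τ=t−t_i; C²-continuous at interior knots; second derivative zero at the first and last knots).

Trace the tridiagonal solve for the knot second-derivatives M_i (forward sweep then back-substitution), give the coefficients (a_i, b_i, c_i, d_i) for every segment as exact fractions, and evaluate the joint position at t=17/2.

Δ: Δ0=4, Δ1=-1/3, Δ2=2, Δ3=1, Δ4=-1/2
row 1: diag=8, rhs=-26; c'=3/8, d'=-13/4
row 2: denom=8−3·3/8=55/8; d'=(14−3·-13/4)/(55/8)=38/11
row 3: denom=8−1·8/55=432/55; d'=(-6−1·38/11)/(432/55)=-65/54
row 4: denom=10−3·55/144=425/48; d'=(-9−3·-65/54)/(425/48)=-776/1275
back: M4=-776/1275
back: M3=-65/54−55/144·-776/1275=-743/765
back: M2=38/11−8/55·-743/765=13754/3825
back: M1=-13/4−3/8·13754/3825=-5863/1275
M: M0=0, M1=-5863/1275, M2=13754/3825, M3=-743/765, M4=-776/1275, M5=0
seg 0: a=-4, c=M0/2=0, d=(M1−M0)/(6·1)=-5863/7650, b=Δ0−h0·(2M0+M1)/6=36463/7650
seg 1: a=0, c=M1/2=-5863/2550, d=(M2−M1)/(6·3)=31343/68850, b=Δ1−h1·(2M1+M2)/6=9437/3825
seg 2: a=-1, c=M2/2=6877/3825, d=(M3−M2)/(6·1)=-647/850, b=Δ2−h2·(2M2+M3)/6=7369/7650
seg 3: a=1, c=M3/2=-743/1530, d=(M4−M3)/(6·3)=1387/68850, b=Δ3−h3·(2M3+M4)/6=512/225
seg 4: a=4, c=M4/2=-388/1275, d=(M5−M4)/(6·2)=194/3825, b=Δ4−h4·(2M4+M5)/6=-721/7650
t_q=17/2 → seg 4, τ=1/2; S=4+-721/7650·τ+-388/1275·τ²+194/3825·τ³=4951/1275

  seg 0: a=-4 b=36463/7650 c=0 d=-5863/7650
  seg 1: a=0 b=9437/3825 c=-5863/2550 d=31343/68850
  seg 2: a=-1 b=7369/7650 c=6877/3825 d=-647/850
  seg 3: a=1 b=512/225 c=-743/1530 d=1387/68850
  seg 4: a=4 b=-721/7650 c=-388/1275 d=194/3825
S(17/2) = 4951/1275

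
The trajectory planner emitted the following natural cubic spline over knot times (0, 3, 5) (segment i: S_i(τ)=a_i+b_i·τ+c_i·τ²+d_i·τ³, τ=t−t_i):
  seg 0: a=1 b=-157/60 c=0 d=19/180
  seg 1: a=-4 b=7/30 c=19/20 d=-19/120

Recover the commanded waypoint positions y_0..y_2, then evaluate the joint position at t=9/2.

y_0=1 y_1=-4 y_2=-1
S(9/2) = -131/64

y_0 = S_0(0) = a_0 = 1
y_1 = S_1(0) = a_1 = -4
y_2 = S_1(2) = -1
t_q=9/2 is in segment 1 (τ=3/2); S_1(τ)=-131/64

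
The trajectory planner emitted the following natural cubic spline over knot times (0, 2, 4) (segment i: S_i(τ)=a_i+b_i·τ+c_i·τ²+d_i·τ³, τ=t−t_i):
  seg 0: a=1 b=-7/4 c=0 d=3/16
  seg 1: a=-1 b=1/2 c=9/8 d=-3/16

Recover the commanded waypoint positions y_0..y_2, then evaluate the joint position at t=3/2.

y_0=1 y_1=-1 y_2=3
S(3/2) = -127/128

y_0 = S_0(0) = a_0 = 1
y_1 = S_1(0) = a_1 = -1
y_2 = S_1(2) = 3
t_q=3/2 is in segment 0 (τ=3/2); S_0(τ)=-127/128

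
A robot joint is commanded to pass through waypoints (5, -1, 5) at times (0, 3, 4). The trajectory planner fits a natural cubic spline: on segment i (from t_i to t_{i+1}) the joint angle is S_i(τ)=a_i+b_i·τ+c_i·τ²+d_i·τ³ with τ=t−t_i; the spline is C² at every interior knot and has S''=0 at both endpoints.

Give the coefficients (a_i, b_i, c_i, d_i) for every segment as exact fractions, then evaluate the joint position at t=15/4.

Δ: Δ0=-2, Δ1=6
row 1: diag=8, rhs=48; c'=1/8, d'=6
back: M1=6
M: M0=0, M1=6, M2=0
seg 0: a=5, c=M0/2=0, d=(M1−M0)/(6·3)=1/3, b=Δ0−h0·(2M0+M1)/6=-5
seg 1: a=-1, c=M1/2=3, d=(M2−M1)/(6·1)=-1, b=Δ1−h1·(2M1+M2)/6=4
t_q=15/4 → seg 1, τ=3/4; S=-1+4·τ+3·τ²+-1·τ³=209/64

  seg 0: a=5 b=-5 c=0 d=1/3
  seg 1: a=-1 b=4 c=3 d=-1
S(15/4) = 209/64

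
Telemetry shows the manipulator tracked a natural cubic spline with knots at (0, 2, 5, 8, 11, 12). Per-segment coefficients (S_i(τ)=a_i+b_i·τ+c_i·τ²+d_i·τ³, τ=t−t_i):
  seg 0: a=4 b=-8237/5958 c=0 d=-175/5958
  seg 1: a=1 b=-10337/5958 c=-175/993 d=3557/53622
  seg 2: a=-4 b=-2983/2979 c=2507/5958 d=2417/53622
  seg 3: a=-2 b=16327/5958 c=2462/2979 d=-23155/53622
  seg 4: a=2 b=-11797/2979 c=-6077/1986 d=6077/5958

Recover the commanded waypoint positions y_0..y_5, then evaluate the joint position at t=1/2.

y_0=4 y_1=1 y_2=-4 y_3=-2 y_4=2 y_5=-4
S(1/2) = 52511/15888

y_0 = S_0(0) = a_0 = 4
y_1 = S_1(0) = a_1 = 1
y_2 = S_2(0) = a_2 = -4
y_3 = S_3(0) = a_3 = -2
y_4 = S_4(0) = a_4 = 2
y_5 = S_4(1) = -4
t_q=1/2 is in segment 0 (τ=1/2); S_0(τ)=52511/15888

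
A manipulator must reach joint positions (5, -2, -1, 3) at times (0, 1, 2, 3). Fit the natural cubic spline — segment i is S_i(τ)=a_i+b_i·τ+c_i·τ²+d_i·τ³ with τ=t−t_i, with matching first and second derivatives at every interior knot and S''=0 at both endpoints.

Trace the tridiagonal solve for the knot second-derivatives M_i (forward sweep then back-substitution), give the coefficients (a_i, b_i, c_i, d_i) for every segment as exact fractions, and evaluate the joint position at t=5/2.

Δ: Δ0=-7, Δ1=1, Δ2=4
row 1: diag=4, rhs=48; c'=1/4, d'=12
row 2: denom=4−1·1/4=15/4; d'=(18−1·12)/(15/4)=8/5
back: M2=8/5
back: M1=12−1/4·8/5=58/5
M: M0=0, M1=58/5, M2=8/5, M3=0
seg 0: a=5, c=M0/2=0, d=(M1−M0)/(6·1)=29/15, b=Δ0−h0·(2M0+M1)/6=-134/15
seg 1: a=-2, c=M1/2=29/5, d=(M2−M1)/(6·1)=-5/3, b=Δ1−h1·(2M1+M2)/6=-47/15
seg 2: a=-1, c=M2/2=4/5, d=(M3−M2)/(6·1)=-4/15, b=Δ2−h2·(2M2+M3)/6=52/15
t_q=5/2 → seg 2, τ=1/2; S=-1+52/15·τ+4/5·τ²+-4/15·τ³=9/10

  seg 0: a=5 b=-134/15 c=0 d=29/15
  seg 1: a=-2 b=-47/15 c=29/5 d=-5/3
  seg 2: a=-1 b=52/15 c=4/5 d=-4/15
S(5/2) = 9/10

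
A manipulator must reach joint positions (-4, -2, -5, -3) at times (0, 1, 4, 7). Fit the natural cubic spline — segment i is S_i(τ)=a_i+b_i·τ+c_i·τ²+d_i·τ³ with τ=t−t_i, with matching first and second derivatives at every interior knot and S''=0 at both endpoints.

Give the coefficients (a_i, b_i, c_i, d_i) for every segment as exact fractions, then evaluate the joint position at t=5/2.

Δ: Δ0=2, Δ1=-1, Δ2=2/3
row 1: diag=8, rhs=-18; c'=3/8, d'=-9/4
row 2: denom=12−3·3/8=87/8; d'=(10−3·-9/4)/(87/8)=134/87
back: M2=134/87
back: M1=-9/4−3/8·134/87=-82/29
M: M0=0, M1=-82/29, M2=134/87, M3=0
seg 0: a=-4, c=M0/2=0, d=(M1−M0)/(6·1)=-41/87, b=Δ0−h0·(2M0+M1)/6=215/87
seg 1: a=-2, c=M1/2=-41/29, d=(M2−M1)/(6·3)=190/783, b=Δ1−h1·(2M1+M2)/6=92/87
seg 2: a=-5, c=M2/2=67/87, d=(M3−M2)/(6·3)=-67/783, b=Δ2−h2·(2M2+M3)/6=-76/87
t_q=5/2 → seg 1, τ=3/2; S=-2+92/87·τ+-41/29·τ²+190/783·τ³=-161/58

  seg 0: a=-4 b=215/87 c=0 d=-41/87
  seg 1: a=-2 b=92/87 c=-41/29 d=190/783
  seg 2: a=-5 b=-76/87 c=67/87 d=-67/783
S(5/2) = -161/58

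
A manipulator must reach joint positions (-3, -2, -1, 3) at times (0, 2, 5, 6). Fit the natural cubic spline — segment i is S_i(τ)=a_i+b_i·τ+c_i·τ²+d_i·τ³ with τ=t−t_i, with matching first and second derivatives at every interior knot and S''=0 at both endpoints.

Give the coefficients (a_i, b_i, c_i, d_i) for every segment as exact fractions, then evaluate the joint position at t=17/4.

  seg 0: a=-3 b=361/426 c=0 d=-37/426
  seg 1: a=-2 b=-83/426 c=-37/71 d=33/142
  seg 2: a=-1 b=629/213 c=223/142 d=-223/426
S(17/4) = -22079/9088

Δ: Δ0=1/2, Δ1=1/3, Δ2=4
row 1: diag=10, rhs=-1; c'=3/10, d'=-1/10
row 2: denom=8−3·3/10=71/10; d'=(22−3·-1/10)/(71/10)=223/71
back: M2=223/71
back: M1=-1/10−3/10·223/71=-74/71
M: M0=0, M1=-74/71, M2=223/71, M3=0
seg 0: a=-3, c=M0/2=0, d=(M1−M0)/(6·2)=-37/426, b=Δ0−h0·(2M0+M1)/6=361/426
seg 1: a=-2, c=M1/2=-37/71, d=(M2−M1)/(6·3)=33/142, b=Δ1−h1·(2M1+M2)/6=-83/426
seg 2: a=-1, c=M2/2=223/142, d=(M3−M2)/(6·1)=-223/426, b=Δ2−h2·(2M2+M3)/6=629/213
t_q=17/4 → seg 1, τ=9/4; S=-2+-83/426·τ+-37/71·τ²+33/142·τ³=-22079/9088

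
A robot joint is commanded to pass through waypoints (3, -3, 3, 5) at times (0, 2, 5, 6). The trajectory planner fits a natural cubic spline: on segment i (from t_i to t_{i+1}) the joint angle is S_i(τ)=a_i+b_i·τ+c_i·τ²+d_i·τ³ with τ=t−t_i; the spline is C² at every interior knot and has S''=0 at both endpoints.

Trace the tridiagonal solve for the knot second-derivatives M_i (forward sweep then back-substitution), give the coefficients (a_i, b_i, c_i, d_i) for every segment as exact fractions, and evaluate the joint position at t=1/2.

  seg 0: a=3 b=-293/71 c=0 d=20/71
  seg 1: a=-3 b=-53/71 c=120/71 d=-55/213
  seg 2: a=3 b=172/71 c=-45/71 d=15/71
S(1/2) = 69/71

Δ: Δ0=-3, Δ1=2, Δ2=2
row 1: diag=10, rhs=30; c'=3/10, d'=3
row 2: denom=8−3·3/10=71/10; d'=(0−3·3)/(71/10)=-90/71
back: M2=-90/71
back: M1=3−3/10·-90/71=240/71
M: M0=0, M1=240/71, M2=-90/71, M3=0
seg 0: a=3, c=M0/2=0, d=(M1−M0)/(6·2)=20/71, b=Δ0−h0·(2M0+M1)/6=-293/71
seg 1: a=-3, c=M1/2=120/71, d=(M2−M1)/(6·3)=-55/213, b=Δ1−h1·(2M1+M2)/6=-53/71
seg 2: a=3, c=M2/2=-45/71, d=(M3−M2)/(6·1)=15/71, b=Δ2−h2·(2M2+M3)/6=172/71
t_q=1/2 → seg 0, τ=1/2; S=3+-293/71·τ+0·τ²+20/71·τ³=69/71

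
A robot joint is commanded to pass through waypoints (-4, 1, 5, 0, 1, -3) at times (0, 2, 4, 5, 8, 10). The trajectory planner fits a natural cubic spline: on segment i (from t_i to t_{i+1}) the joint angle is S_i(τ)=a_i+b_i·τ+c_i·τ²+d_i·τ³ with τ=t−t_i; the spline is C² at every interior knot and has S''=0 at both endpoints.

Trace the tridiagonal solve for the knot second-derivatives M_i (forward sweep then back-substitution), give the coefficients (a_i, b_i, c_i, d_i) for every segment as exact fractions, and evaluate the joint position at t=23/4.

Δ: Δ0=5/2, Δ1=2, Δ2=-5, Δ3=1/3, Δ4=-2
row 1: diag=8, rhs=-3; c'=1/4, d'=-3/8
row 2: denom=6−2·1/4=11/2; d'=(-42−2·-3/8)/(11/2)=-15/2
row 3: denom=8−1·2/11=86/11; d'=(32−1·-15/2)/(86/11)=869/172
row 4: denom=10−3·33/86=761/86; d'=(-14−3·869/172)/(761/86)=-5015/1522
back: M4=-5015/1522
back: M3=869/172−33/86·-5015/1522=4807/761
back: M2=-15/2−2/11·4807/761=-13163/1522
back: M1=-3/8−1/4·-13163/1522=1360/761
M: M0=0, M1=1360/761, M2=-13163/1522, M3=4807/761, M4=-5015/1522, M5=0
seg 0: a=-4, c=M0/2=0, d=(M1−M0)/(6·2)=340/2283, b=Δ0−h0·(2M0+M1)/6=8695/4566
seg 1: a=1, c=M1/2=680/761, d=(M2−M1)/(6·2)=-15883/18264, b=Δ1−h1·(2M1+M2)/6=16855/4566
seg 2: a=5, c=M2/2=-13163/3044, d=(M3−M2)/(6·1)=22777/9132, b=Δ2−h2·(2M2+M3)/6=-7237/2283
seg 3: a=0, c=M3/2=4807/1522, d=(M4−M3)/(6·3)=-14629/27396, b=Δ3−h3·(2M3+M4)/6=-39595/9132
seg 4: a=1, c=M4/2=-5015/3044, d=(M5−M4)/(6·2)=5015/18264, b=Δ4−h4·(2M4+M5)/6=449/2283
t_q=23/4 → seg 3, τ=3/4; S=0+-39595/9132·τ+4807/1522·τ²+-14629/27396·τ³=-331303/194816

  seg 0: a=-4 b=8695/4566 c=0 d=340/2283
  seg 1: a=1 b=16855/4566 c=680/761 d=-15883/18264
  seg 2: a=5 b=-7237/2283 c=-13163/3044 d=22777/9132
  seg 3: a=0 b=-39595/9132 c=4807/1522 d=-14629/27396
  seg 4: a=1 b=449/2283 c=-5015/3044 d=5015/18264
S(23/4) = -331303/194816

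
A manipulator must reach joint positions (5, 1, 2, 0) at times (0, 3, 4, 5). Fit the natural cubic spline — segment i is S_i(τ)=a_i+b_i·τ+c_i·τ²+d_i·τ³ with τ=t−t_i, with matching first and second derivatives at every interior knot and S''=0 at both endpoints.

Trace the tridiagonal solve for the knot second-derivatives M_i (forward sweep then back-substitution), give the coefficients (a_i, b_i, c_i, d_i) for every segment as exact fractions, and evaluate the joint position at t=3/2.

  seg 0: a=5 b=-235/93 c=0 d=37/279
  seg 1: a=1 b=98/93 c=37/31 d=-116/93
  seg 2: a=2 b=-28/93 c=-79/31 d=79/93
S(3/2) = 411/248

Δ: Δ0=-4/3, Δ1=1, Δ2=-2
row 1: diag=8, rhs=14; c'=1/8, d'=7/4
row 2: denom=4−1·1/8=31/8; d'=(-18−1·7/4)/(31/8)=-158/31
back: M2=-158/31
back: M1=7/4−1/8·-158/31=74/31
M: M0=0, M1=74/31, M2=-158/31, M3=0
seg 0: a=5, c=M0/2=0, d=(M1−M0)/(6·3)=37/279, b=Δ0−h0·(2M0+M1)/6=-235/93
seg 1: a=1, c=M1/2=37/31, d=(M2−M1)/(6·1)=-116/93, b=Δ1−h1·(2M1+M2)/6=98/93
seg 2: a=2, c=M2/2=-79/31, d=(M3−M2)/(6·1)=79/93, b=Δ2−h2·(2M2+M3)/6=-28/93
t_q=3/2 → seg 0, τ=3/2; S=5+-235/93·τ+0·τ²+37/279·τ³=411/248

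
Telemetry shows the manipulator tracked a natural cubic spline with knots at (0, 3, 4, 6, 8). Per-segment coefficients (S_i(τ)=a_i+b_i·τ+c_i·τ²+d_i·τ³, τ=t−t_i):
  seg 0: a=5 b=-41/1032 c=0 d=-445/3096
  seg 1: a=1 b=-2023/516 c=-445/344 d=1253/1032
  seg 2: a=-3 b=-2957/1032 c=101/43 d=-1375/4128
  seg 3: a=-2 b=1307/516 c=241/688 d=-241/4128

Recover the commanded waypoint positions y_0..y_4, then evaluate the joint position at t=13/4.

y_0 = S_0(0) = a_0 = 5
y_1 = S_1(0) = a_1 = 1
y_2 = S_2(0) = a_2 = -3
y_3 = S_3(0) = a_3 = -2
y_4 = S_3(2) = 4
t_q=13/4 is in segment 1 (τ=1/4); S_1(τ)=-925/22016

y_0=5 y_1=1 y_2=-3 y_3=-2 y_4=4
S(13/4) = -925/22016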